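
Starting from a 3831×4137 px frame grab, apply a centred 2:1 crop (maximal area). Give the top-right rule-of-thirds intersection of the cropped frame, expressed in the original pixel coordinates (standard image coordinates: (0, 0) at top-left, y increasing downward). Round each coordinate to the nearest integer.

(2554, 1749)

3831/4137 < 2/1, so the 2:1 crop keeps the full width 3831 and trims height to 3831 × 1/2 = 1915.50 px.
Top offset = (4137 − 1915.50)/2 = 1110.75 px; left offset = 0.
Top-right is two-thirds across and one-third down within the crop:
x = 0.00 + 2 × 3831.00/3 ≈ 2554; y = 1110.75 + 1 × 1915.50/3 ≈ 1749.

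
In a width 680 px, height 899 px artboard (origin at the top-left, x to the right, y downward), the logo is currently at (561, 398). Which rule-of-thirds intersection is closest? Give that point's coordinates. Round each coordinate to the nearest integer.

Third lines: x ∈ {227, 453}, y ∈ {300, 599}.
561 is closer to x = 453; 398 is closer to y = 300.
So the nearest intersection is the upper-right power point.

x = 453 px, y = 300 px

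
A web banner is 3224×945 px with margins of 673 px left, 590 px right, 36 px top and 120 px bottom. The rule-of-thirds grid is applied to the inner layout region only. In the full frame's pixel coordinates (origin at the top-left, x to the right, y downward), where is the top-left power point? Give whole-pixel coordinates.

x = 1327 px, y = 299 px

Content width = 3224 − 673 − 590 = 1961 px; content height = 945 − 36 − 120 = 789 px.
Top-left is one-third across and one-third down within the inner layout region.
x = 673 + 1 × 1961/3 = 673 + 653.67 ≈ 1327
y = 36 + 1 × 789/3 = 36 + 263.00 ≈ 299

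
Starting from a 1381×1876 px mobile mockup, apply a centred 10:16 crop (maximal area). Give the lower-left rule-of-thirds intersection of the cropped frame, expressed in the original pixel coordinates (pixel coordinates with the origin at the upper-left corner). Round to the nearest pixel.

1381/1876 > 10/16, so the 10:16 crop keeps the full height 1876 and trims width to 1876 × 10/16 = 1172.50 px.
Left offset = (1381 − 1172.50)/2 = 104.25 px; top offset = 0.
Lower-left is one-third across and two-thirds down within the crop:
x = 104.25 + 1 × 1172.50/3 ≈ 495; y = 0.00 + 2 × 1876.00/3 ≈ 1251.

(495, 1251)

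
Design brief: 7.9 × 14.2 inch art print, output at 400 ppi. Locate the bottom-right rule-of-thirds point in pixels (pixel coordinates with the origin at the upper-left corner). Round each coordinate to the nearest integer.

x = 2107 px, y = 3787 px

In pixels the canvas is 7.9 × 400 = 3160 wide and 14.2 × 400 = 5680 tall.
The bottom-right point is two-thirds across and two-thirds down:
x = 2 × 3160/3 ≈ 2107; y = 2 × 5680/3 ≈ 3787.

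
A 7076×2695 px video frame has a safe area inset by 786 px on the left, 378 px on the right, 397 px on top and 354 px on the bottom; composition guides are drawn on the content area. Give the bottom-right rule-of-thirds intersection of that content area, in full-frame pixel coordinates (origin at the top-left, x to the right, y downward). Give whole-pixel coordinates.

Content width = 7076 − 786 − 378 = 5912 px; content height = 2695 − 397 − 354 = 1944 px.
Bottom-right is two-thirds across and two-thirds down within the content area.
x = 786 + 2 × 5912/3 = 786 + 3941.33 ≈ 4727
y = 397 + 2 × 1944/3 = 397 + 1296.00 ≈ 1693

x = 4727 px, y = 1693 px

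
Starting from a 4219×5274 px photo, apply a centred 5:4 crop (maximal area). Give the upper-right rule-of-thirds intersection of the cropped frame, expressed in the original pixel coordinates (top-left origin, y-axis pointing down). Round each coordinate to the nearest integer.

(2813, 2074)

4219/5274 < 5/4, so the 5:4 crop keeps the full width 4219 and trims height to 4219 × 4/5 = 3375.20 px.
Top offset = (5274 − 3375.20)/2 = 949.40 px; left offset = 0.
Upper-right is two-thirds across and one-third down within the crop:
x = 0.00 + 2 × 4219.00/3 ≈ 2813; y = 949.40 + 1 × 3375.20/3 ≈ 2074.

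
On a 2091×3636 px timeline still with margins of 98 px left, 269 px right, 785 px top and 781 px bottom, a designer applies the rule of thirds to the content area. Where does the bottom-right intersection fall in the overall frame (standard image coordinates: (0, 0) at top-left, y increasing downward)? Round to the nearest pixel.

Content width = 2091 − 98 − 269 = 1724 px; content height = 3636 − 785 − 781 = 2070 px.
Bottom-right is two-thirds across and two-thirds down within the content area.
x = 98 + 2 × 1724/3 = 98 + 1149.33 ≈ 1247
y = 785 + 2 × 2070/3 = 785 + 1380.00 ≈ 2165

(1247, 2165)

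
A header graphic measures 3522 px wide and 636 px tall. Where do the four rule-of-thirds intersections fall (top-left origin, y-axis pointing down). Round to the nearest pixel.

One third of 3522 is 1174; one third of 636 is 212.
Vertical third lines at x = 1174 and x = 2348; horizontal third lines at y = 212 and y = 424.

(1174, 212), (2348, 212), (1174, 424), (2348, 424)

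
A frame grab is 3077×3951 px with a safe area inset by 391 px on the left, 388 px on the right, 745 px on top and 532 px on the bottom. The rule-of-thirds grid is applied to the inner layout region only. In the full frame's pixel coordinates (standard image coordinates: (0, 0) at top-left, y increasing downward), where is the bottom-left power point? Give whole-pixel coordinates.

Content width = 3077 − 391 − 388 = 2298 px; content height = 3951 − 745 − 532 = 2674 px.
Bottom-left is one-third across and two-thirds down within the inner layout region.
x = 391 + 1 × 2298/3 = 391 + 766.00 ≈ 1157
y = 745 + 2 × 2674/3 = 745 + 1782.67 ≈ 2528

(1157, 2528)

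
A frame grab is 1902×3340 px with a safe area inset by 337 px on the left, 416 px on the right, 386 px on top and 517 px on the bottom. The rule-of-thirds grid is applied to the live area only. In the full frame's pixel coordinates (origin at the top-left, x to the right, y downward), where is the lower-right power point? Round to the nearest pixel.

Content width = 1902 − 337 − 416 = 1149 px; content height = 3340 − 386 − 517 = 2437 px.
Lower-right is two-thirds across and two-thirds down within the live area.
x = 337 + 2 × 1149/3 = 337 + 766.00 ≈ 1103
y = 386 + 2 × 2437/3 = 386 + 1624.67 ≈ 2011

x = 1103 px, y = 2011 px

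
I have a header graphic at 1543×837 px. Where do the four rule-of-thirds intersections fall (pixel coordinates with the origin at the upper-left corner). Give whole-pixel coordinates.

(514, 279), (1029, 279), (514, 558), (1029, 558)

One third of 1543 is 514.33; one third of 837 is 279.
Vertical third lines at x = 514 and x = 1029; horizontal third lines at y = 279 and y = 558.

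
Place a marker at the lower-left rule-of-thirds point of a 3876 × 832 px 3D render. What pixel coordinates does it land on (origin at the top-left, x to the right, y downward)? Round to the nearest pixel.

The lower-left point sits one-third of the way across and two-thirds of the way down.
x = 1 × 3876/3 ≈ 1292; y = 2 × 832/3 ≈ 555.

x = 1292 px, y = 555 px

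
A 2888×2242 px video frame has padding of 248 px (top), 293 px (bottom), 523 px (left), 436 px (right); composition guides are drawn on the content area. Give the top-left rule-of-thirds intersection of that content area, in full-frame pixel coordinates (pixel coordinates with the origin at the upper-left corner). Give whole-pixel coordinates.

Content width = 2888 − 523 − 436 = 1929 px; content height = 2242 − 248 − 293 = 1701 px.
Top-left is one-third across and one-third down within the content area.
x = 523 + 1 × 1929/3 = 523 + 643.00 ≈ 1166
y = 248 + 1 × 1701/3 = 248 + 567.00 ≈ 815

(1166, 815)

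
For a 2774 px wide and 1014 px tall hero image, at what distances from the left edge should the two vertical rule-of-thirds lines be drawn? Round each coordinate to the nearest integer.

x = 925 px and x = 1849 px

2774 / 3 = 924.67, so the vertical lines sit at one and two thirds of 2774.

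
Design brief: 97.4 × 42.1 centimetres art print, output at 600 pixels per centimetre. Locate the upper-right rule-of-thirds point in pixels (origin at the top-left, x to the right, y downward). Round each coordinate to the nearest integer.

(38960, 8420)

In pixels the canvas is 97.4 × 600 = 58440 wide and 42.1 × 600 = 25260 tall.
The upper-right point is two-thirds across and one-third down:
x = 2 × 58440/3 ≈ 38960; y = 1 × 25260/3 ≈ 8420.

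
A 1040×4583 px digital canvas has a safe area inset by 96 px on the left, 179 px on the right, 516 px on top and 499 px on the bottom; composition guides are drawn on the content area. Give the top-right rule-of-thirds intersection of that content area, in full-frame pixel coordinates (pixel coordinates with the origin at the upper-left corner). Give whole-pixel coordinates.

Content width = 1040 − 96 − 179 = 765 px; content height = 4583 − 516 − 499 = 3568 px.
Top-right is two-thirds across and one-third down within the content area.
x = 96 + 2 × 765/3 = 96 + 510.00 ≈ 606
y = 516 + 1 × 3568/3 = 516 + 1189.33 ≈ 1705

x = 606 px, y = 1705 px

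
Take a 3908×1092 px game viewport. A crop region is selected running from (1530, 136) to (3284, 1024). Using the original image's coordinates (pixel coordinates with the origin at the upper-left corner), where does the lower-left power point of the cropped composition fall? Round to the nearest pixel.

Crop width = 3284 − 1530 = 1754 px; one third is 584.67 px.
Crop height = 1024 − 136 = 888 px; one third is 296.00 px.
The lower-left point is one-third across and two-thirds down within the crop:
x = 1530 + 1 × 584.67 ≈ 2115; y = 136 + 2 × 296.00 ≈ 728.

(2115, 728)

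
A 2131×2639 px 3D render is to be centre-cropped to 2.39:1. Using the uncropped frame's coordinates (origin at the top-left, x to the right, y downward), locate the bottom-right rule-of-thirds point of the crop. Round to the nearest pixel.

2131/2639 < 2.39/1, so the 2.39:1 crop keeps the full width 2131 and trims height to 2131 × 1/2.39 = 891.63 px.
Top offset = (2639 − 891.63)/2 = 873.68 px; left offset = 0.
Bottom-right is two-thirds across and two-thirds down within the crop:
x = 0.00 + 2 × 2131.00/3 ≈ 1421; y = 873.68 + 2 × 891.63/3 ≈ 1468.

x = 1421 px, y = 1468 px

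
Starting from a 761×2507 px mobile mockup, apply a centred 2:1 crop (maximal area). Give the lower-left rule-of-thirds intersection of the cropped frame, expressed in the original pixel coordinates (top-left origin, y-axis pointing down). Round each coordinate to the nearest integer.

(254, 1317)

761/2507 < 2/1, so the 2:1 crop keeps the full width 761 and trims height to 761 × 1/2 = 380.50 px.
Top offset = (2507 − 380.50)/2 = 1063.25 px; left offset = 0.
Lower-left is one-third across and two-thirds down within the crop:
x = 0.00 + 1 × 761.00/3 ≈ 254; y = 1063.25 + 2 × 380.50/3 ≈ 1317.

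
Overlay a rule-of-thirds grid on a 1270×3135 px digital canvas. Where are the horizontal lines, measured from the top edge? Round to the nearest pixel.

3135 / 3 = 1045, so the horizontal lines sit at one and two thirds of 3135.

1045 px and 2090 px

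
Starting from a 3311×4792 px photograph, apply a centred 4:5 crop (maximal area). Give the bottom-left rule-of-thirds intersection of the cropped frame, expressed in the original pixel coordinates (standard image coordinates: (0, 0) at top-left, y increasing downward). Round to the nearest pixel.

(1104, 3086)

3311/4792 < 4/5, so the 4:5 crop keeps the full width 3311 and trims height to 3311 × 5/4 = 4138.75 px.
Top offset = (4792 − 4138.75)/2 = 326.62 px; left offset = 0.
Bottom-left is one-third across and two-thirds down within the crop:
x = 0.00 + 1 × 3311.00/3 ≈ 1104; y = 326.62 + 2 × 4138.75/3 ≈ 3086.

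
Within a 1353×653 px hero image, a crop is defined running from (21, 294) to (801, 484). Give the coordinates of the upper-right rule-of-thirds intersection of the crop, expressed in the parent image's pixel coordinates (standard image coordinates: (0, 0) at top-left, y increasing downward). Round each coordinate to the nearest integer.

Crop width = 801 − 21 = 780 px; one third is 260.00 px.
Crop height = 484 − 294 = 190 px; one third is 63.33 px.
The upper-right point is two-thirds across and one-third down within the crop:
x = 21 + 2 × 260.00 ≈ 541; y = 294 + 1 × 63.33 ≈ 357.

x = 541 px, y = 357 px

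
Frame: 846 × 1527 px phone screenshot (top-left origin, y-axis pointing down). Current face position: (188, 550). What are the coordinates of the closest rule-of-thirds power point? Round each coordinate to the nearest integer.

Third lines: x ∈ {282, 564}, y ∈ {509, 1018}.
188 is closer to x = 282; 550 is closer to y = 509.
So the nearest intersection is the upper-left power point.

(282, 509)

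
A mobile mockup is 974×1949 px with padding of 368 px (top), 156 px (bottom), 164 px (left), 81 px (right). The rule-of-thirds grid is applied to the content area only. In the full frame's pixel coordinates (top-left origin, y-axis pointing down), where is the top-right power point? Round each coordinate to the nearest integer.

x = 650 px, y = 843 px

Content width = 974 − 164 − 81 = 729 px; content height = 1949 − 368 − 156 = 1425 px.
Top-right is two-thirds across and one-third down within the content area.
x = 164 + 2 × 729/3 = 164 + 486.00 ≈ 650
y = 368 + 1 × 1425/3 = 368 + 475.00 ≈ 843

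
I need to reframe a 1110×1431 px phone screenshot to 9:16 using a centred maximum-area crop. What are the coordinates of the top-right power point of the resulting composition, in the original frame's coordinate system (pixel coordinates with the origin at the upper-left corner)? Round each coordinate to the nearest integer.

1110/1431 > 9/16, so the 9:16 crop keeps the full height 1431 and trims width to 1431 × 9/16 = 804.94 px.
Left offset = (1110 − 804.94)/2 = 152.53 px; top offset = 0.
Top-right is two-thirds across and one-third down within the crop:
x = 152.53 + 2 × 804.94/3 ≈ 689; y = 0.00 + 1 × 1431.00/3 ≈ 477.

x = 689 px, y = 477 px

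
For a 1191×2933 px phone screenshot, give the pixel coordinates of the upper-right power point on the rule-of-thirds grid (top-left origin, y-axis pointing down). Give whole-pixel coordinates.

x = 794 px, y = 978 px

The upper-right point sits two-thirds of the way across and one-third of the way down.
x = 2 × 1191/3 ≈ 794; y = 1 × 2933/3 ≈ 978.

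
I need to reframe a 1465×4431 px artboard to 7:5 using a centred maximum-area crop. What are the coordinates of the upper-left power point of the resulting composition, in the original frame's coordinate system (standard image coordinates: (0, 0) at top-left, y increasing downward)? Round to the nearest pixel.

x = 488 px, y = 2041 px

1465/4431 < 7/5, so the 7:5 crop keeps the full width 1465 and trims height to 1465 × 5/7 = 1046.43 px.
Top offset = (4431 − 1046.43)/2 = 1692.29 px; left offset = 0.
Upper-left is one-third across and one-third down within the crop:
x = 0.00 + 1 × 1465.00/3 ≈ 488; y = 1692.29 + 1 × 1046.43/3 ≈ 2041.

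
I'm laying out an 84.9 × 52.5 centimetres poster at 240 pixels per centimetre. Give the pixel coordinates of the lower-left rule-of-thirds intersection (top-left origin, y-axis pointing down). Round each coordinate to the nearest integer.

x = 6792 px, y = 8400 px

In pixels the canvas is 84.9 × 240 = 20376 wide and 52.5 × 240 = 12600 tall.
The lower-left point is one-third across and two-thirds down:
x = 1 × 20376/3 ≈ 6792; y = 2 × 12600/3 ≈ 8400.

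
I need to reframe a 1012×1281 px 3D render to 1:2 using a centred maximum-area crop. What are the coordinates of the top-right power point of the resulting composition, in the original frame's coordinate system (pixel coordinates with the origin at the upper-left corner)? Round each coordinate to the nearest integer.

(613, 427)

1012/1281 > 1/2, so the 1:2 crop keeps the full height 1281 and trims width to 1281 × 1/2 = 640.50 px.
Left offset = (1012 − 640.50)/2 = 185.75 px; top offset = 0.
Top-right is two-thirds across and one-third down within the crop:
x = 185.75 + 2 × 640.50/3 ≈ 613; y = 0.00 + 1 × 1281.00/3 ≈ 427.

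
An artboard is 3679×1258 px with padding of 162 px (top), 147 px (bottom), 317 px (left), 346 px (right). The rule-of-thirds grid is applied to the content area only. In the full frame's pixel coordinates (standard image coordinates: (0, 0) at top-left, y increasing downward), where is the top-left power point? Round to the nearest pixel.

Content width = 3679 − 317 − 346 = 3016 px; content height = 1258 − 162 − 147 = 949 px.
Top-left is one-third across and one-third down within the content area.
x = 317 + 1 × 3016/3 = 317 + 1005.33 ≈ 1322
y = 162 + 1 × 949/3 = 162 + 316.33 ≈ 478

x = 1322 px, y = 478 px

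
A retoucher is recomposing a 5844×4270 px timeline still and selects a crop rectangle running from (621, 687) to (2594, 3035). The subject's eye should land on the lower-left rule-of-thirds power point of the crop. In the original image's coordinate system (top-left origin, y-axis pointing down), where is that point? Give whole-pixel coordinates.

(1279, 2252)

Crop width = 2594 − 621 = 1973 px; one third is 657.67 px.
Crop height = 3035 − 687 = 2348 px; one third is 782.67 px.
The lower-left point is one-third across and two-thirds down within the crop:
x = 621 + 1 × 657.67 ≈ 1279; y = 687 + 2 × 782.67 ≈ 2252.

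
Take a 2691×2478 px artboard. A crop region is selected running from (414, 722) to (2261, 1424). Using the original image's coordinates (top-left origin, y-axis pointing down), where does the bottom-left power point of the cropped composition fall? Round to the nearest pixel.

(1030, 1190)

Crop width = 2261 − 414 = 1847 px; one third is 615.67 px.
Crop height = 1424 − 722 = 702 px; one third is 234.00 px.
The bottom-left point is one-third across and two-thirds down within the crop:
x = 414 + 1 × 615.67 ≈ 1030; y = 722 + 2 × 234.00 ≈ 1190.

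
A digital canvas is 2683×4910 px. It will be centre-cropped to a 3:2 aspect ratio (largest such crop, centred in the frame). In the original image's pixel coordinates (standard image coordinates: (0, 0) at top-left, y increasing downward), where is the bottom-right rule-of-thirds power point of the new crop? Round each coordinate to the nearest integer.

x = 1789 px, y = 2753 px

2683/4910 < 3/2, so the 3:2 crop keeps the full width 2683 and trims height to 2683 × 2/3 = 1788.67 px.
Top offset = (4910 − 1788.67)/2 = 1560.67 px; left offset = 0.
Bottom-right is two-thirds across and two-thirds down within the crop:
x = 0.00 + 2 × 2683.00/3 ≈ 1789; y = 1560.67 + 2 × 1788.67/3 ≈ 2753.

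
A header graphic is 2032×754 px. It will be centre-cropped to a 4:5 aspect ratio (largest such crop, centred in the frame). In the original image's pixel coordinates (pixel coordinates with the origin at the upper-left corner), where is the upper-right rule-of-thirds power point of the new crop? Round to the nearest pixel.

(1117, 251)

2032/754 > 4/5, so the 4:5 crop keeps the full height 754 and trims width to 754 × 4/5 = 603.20 px.
Left offset = (2032 − 603.20)/2 = 714.40 px; top offset = 0.
Upper-right is two-thirds across and one-third down within the crop:
x = 714.40 + 2 × 603.20/3 ≈ 1117; y = 0.00 + 1 × 754.00/3 ≈ 251.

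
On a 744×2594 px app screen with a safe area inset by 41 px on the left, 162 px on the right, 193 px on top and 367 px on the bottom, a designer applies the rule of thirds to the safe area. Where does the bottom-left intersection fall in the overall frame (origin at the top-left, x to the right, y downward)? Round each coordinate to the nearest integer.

Content width = 744 − 41 − 162 = 541 px; content height = 2594 − 193 − 367 = 2034 px.
Bottom-left is one-third across and two-thirds down within the safe area.
x = 41 + 1 × 541/3 = 41 + 180.33 ≈ 221
y = 193 + 2 × 2034/3 = 193 + 1356.00 ≈ 1549

(221, 1549)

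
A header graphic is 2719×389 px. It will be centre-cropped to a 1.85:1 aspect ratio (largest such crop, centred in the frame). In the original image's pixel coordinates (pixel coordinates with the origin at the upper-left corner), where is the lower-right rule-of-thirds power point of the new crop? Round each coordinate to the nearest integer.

x = 1479 px, y = 259 px

2719/389 > 1.85/1, so the 1.85:1 crop keeps the full height 389 and trims width to 389 × 1.85/1 = 719.65 px.
Left offset = (2719 − 719.65)/2 = 999.67 px; top offset = 0.
Lower-right is two-thirds across and two-thirds down within the crop:
x = 999.67 + 2 × 719.65/3 ≈ 1479; y = 0.00 + 2 × 389.00/3 ≈ 259.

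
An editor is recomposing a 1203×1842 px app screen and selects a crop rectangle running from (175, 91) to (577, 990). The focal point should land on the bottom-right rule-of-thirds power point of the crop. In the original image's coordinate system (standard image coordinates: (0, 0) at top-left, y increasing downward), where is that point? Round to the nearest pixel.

Crop width = 577 − 175 = 402 px; one third is 134.00 px.
Crop height = 990 − 91 = 899 px; one third is 299.67 px.
The bottom-right point is two-thirds across and two-thirds down within the crop:
x = 175 + 2 × 134.00 ≈ 443; y = 91 + 2 × 299.67 ≈ 690.

x = 443 px, y = 690 px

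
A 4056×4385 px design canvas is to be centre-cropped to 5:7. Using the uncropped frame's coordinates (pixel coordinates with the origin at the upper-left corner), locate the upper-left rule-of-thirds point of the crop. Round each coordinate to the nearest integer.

4056/4385 > 5/7, so the 5:7 crop keeps the full height 4385 and trims width to 4385 × 5/7 = 3132.14 px.
Left offset = (4056 − 3132.14)/2 = 461.93 px; top offset = 0.
Upper-left is one-third across and one-third down within the crop:
x = 461.93 + 1 × 3132.14/3 ≈ 1506; y = 0.00 + 1 × 4385.00/3 ≈ 1462.

x = 1506 px, y = 1462 px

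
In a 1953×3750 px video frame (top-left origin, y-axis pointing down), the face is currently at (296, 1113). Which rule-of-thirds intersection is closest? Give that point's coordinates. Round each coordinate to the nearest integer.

Third lines: x ∈ {651, 1302}, y ∈ {1250, 2500}.
296 is closer to x = 651; 1113 is closer to y = 1250.
So the nearest intersection is the upper-left power point.

(651, 1250)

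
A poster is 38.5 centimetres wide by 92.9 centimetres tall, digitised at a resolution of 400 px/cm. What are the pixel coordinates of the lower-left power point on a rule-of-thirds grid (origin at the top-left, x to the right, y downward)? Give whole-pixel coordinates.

In pixels the canvas is 38.5 × 400 = 15400 wide and 92.9 × 400 = 37160 tall.
The lower-left point is one-third across and two-thirds down:
x = 1 × 15400/3 ≈ 5133; y = 2 × 37160/3 ≈ 24773.

(5133, 24773)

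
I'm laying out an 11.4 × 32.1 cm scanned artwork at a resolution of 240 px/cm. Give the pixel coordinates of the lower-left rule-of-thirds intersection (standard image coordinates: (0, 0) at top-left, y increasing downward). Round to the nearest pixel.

(912, 5136)

In pixels the canvas is 11.4 × 240 = 2736 wide and 32.1 × 240 = 7704 tall.
The lower-left point is one-third across and two-thirds down:
x = 1 × 2736/3 ≈ 912; y = 2 × 7704/3 ≈ 5136.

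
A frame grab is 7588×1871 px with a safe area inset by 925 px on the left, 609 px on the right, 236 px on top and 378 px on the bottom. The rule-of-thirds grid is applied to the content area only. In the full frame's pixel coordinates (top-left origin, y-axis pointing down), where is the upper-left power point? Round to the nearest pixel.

x = 2943 px, y = 655 px

Content width = 7588 − 925 − 609 = 6054 px; content height = 1871 − 236 − 378 = 1257 px.
Upper-left is one-third across and one-third down within the content area.
x = 925 + 1 × 6054/3 = 925 + 2018.00 ≈ 2943
y = 236 + 1 × 1257/3 = 236 + 419.00 ≈ 655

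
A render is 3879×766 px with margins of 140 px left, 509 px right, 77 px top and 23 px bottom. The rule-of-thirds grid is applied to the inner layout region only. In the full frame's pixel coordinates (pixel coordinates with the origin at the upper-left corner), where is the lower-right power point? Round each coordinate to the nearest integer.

x = 2293 px, y = 521 px

Content width = 3879 − 140 − 509 = 3230 px; content height = 766 − 77 − 23 = 666 px.
Lower-right is two-thirds across and two-thirds down within the inner layout region.
x = 140 + 2 × 3230/3 = 140 + 2153.33 ≈ 2293
y = 77 + 2 × 666/3 = 77 + 444.00 ≈ 521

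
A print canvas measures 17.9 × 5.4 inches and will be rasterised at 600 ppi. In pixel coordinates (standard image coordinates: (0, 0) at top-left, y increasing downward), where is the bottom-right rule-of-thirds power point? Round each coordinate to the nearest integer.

(7160, 2160)

In pixels the canvas is 17.9 × 600 = 10740 wide and 5.4 × 600 = 3240 tall.
The bottom-right point is two-thirds across and two-thirds down:
x = 2 × 10740/3 ≈ 7160; y = 2 × 3240/3 ≈ 2160.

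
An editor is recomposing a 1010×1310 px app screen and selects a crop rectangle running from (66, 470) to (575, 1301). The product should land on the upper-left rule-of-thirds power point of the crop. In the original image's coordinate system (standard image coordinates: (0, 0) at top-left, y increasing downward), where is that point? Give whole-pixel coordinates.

Crop width = 575 − 66 = 509 px; one third is 169.67 px.
Crop height = 1301 − 470 = 831 px; one third is 277.00 px.
The upper-left point is one-third across and one-third down within the crop:
x = 66 + 1 × 169.67 ≈ 236; y = 470 + 1 × 277.00 ≈ 747.

(236, 747)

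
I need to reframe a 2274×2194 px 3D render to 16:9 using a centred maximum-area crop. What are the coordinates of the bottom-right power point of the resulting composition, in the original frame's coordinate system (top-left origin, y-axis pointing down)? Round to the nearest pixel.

(1516, 1310)

2274/2194 < 16/9, so the 16:9 crop keeps the full width 2274 and trims height to 2274 × 9/16 = 1279.12 px.
Top offset = (2194 − 1279.12)/2 = 457.44 px; left offset = 0.
Bottom-right is two-thirds across and two-thirds down within the crop:
x = 0.00 + 2 × 2274.00/3 ≈ 1516; y = 457.44 + 2 × 1279.12/3 ≈ 1310.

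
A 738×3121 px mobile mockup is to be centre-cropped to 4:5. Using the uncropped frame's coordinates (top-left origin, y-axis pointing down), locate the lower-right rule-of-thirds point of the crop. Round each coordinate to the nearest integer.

738/3121 < 4/5, so the 4:5 crop keeps the full width 738 and trims height to 738 × 5/4 = 922.50 px.
Top offset = (3121 − 922.50)/2 = 1099.25 px; left offset = 0.
Lower-right is two-thirds across and two-thirds down within the crop:
x = 0.00 + 2 × 738.00/3 ≈ 492; y = 1099.25 + 2 × 922.50/3 ≈ 1714.

(492, 1714)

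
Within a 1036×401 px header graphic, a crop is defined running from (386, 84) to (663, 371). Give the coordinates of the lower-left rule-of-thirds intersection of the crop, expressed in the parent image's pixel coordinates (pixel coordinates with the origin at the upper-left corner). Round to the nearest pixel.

Crop width = 663 − 386 = 277 px; one third is 92.33 px.
Crop height = 371 − 84 = 287 px; one third is 95.67 px.
The lower-left point is one-third across and two-thirds down within the crop:
x = 386 + 1 × 92.33 ≈ 478; y = 84 + 2 × 95.67 ≈ 275.

x = 478 px, y = 275 px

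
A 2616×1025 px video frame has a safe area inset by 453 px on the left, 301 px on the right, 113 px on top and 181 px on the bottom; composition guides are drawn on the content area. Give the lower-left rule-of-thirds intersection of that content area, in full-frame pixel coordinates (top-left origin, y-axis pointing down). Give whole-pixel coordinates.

Content width = 2616 − 453 − 301 = 1862 px; content height = 1025 − 113 − 181 = 731 px.
Lower-left is one-third across and two-thirds down within the content area.
x = 453 + 1 × 1862/3 = 453 + 620.67 ≈ 1074
y = 113 + 2 × 731/3 = 113 + 487.33 ≈ 600

x = 1074 px, y = 600 px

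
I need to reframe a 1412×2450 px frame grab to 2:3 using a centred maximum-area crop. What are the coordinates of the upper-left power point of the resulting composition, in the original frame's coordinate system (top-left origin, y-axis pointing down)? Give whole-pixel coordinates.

1412/2450 < 2/3, so the 2:3 crop keeps the full width 1412 and trims height to 1412 × 3/2 = 2118.00 px.
Top offset = (2450 − 2118.00)/2 = 166.00 px; left offset = 0.
Upper-left is one-third across and one-third down within the crop:
x = 0.00 + 1 × 1412.00/3 ≈ 471; y = 166.00 + 1 × 2118.00/3 ≈ 872.

x = 471 px, y = 872 px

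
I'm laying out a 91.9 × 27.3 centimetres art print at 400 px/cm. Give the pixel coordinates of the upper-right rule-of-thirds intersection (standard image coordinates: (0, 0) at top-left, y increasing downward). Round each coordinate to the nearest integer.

In pixels the canvas is 91.9 × 400 = 36760 wide and 27.3 × 400 = 10920 tall.
The upper-right point is two-thirds across and one-third down:
x = 2 × 36760/3 ≈ 24507; y = 1 × 10920/3 ≈ 3640.

x = 24507 px, y = 3640 px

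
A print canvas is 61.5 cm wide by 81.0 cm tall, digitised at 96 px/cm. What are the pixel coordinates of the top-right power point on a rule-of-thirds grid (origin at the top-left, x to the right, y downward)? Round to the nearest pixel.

(3936, 2592)

In pixels the canvas is 61.5 × 96 = 5904 wide and 81.0 × 96 = 7776 tall.
The top-right point is two-thirds across and one-third down:
x = 2 × 5904/3 ≈ 3936; y = 1 × 7776/3 ≈ 2592.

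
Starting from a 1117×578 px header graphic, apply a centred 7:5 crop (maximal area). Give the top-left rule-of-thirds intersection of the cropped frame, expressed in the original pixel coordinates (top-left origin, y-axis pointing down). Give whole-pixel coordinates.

(424, 193)

1117/578 > 7/5, so the 7:5 crop keeps the full height 578 and trims width to 578 × 7/5 = 809.20 px.
Left offset = (1117 − 809.20)/2 = 153.90 px; top offset = 0.
Top-left is one-third across and one-third down within the crop:
x = 153.90 + 1 × 809.20/3 ≈ 424; y = 0.00 + 1 × 578.00/3 ≈ 193.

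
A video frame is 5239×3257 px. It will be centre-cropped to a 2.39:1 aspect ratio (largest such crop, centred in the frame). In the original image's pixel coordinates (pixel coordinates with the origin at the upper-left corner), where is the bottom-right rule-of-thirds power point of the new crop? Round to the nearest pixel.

5239/3257 < 2.39/1, so the 2.39:1 crop keeps the full width 5239 and trims height to 5239 × 1/2.39 = 2192.05 px.
Top offset = (3257 − 2192.05)/2 = 532.47 px; left offset = 0.
Bottom-right is two-thirds across and two-thirds down within the crop:
x = 0.00 + 2 × 5239.00/3 ≈ 3493; y = 532.47 + 2 × 2192.05/3 ≈ 1994.

(3493, 1994)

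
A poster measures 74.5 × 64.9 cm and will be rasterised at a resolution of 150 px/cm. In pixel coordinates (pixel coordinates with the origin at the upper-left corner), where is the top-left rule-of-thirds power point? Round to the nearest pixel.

(3725, 3245)

In pixels the canvas is 74.5 × 150 = 11175 wide and 64.9 × 150 = 9735 tall.
The top-left point is one-third across and one-third down:
x = 1 × 11175/3 ≈ 3725; y = 1 × 9735/3 ≈ 3245.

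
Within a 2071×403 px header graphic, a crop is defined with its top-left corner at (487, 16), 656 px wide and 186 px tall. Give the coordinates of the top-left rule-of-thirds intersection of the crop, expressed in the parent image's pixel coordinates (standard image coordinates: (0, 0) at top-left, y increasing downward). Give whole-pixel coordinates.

(706, 78)

One third of the crop width 656 is 218.67 px.
One third of the crop height 186 is 62.00 px.
The top-left point is one-third across and one-third down within the crop:
x = 487 + 1 × 218.67 ≈ 706; y = 16 + 1 × 62.00 ≈ 78.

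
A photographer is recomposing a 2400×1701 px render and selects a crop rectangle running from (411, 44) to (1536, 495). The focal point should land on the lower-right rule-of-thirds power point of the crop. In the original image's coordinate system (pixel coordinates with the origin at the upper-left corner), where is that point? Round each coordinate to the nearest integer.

(1161, 345)

Crop width = 1536 − 411 = 1125 px; one third is 375.00 px.
Crop height = 495 − 44 = 451 px; one third is 150.33 px.
The lower-right point is two-thirds across and two-thirds down within the crop:
x = 411 + 2 × 375.00 ≈ 1161; y = 44 + 2 × 150.33 ≈ 345.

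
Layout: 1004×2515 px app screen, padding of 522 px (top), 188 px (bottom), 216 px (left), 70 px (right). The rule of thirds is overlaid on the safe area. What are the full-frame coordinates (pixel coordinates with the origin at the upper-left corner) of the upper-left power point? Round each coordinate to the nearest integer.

x = 455 px, y = 1124 px

Content width = 1004 − 216 − 70 = 718 px; content height = 2515 − 522 − 188 = 1805 px.
Upper-left is one-third across and one-third down within the safe area.
x = 216 + 1 × 718/3 = 216 + 239.33 ≈ 455
y = 522 + 1 × 1805/3 = 522 + 601.67 ≈ 1124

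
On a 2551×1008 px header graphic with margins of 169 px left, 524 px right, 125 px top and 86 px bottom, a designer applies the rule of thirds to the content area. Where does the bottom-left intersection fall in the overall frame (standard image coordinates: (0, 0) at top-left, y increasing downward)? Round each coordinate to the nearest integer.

Content width = 2551 − 169 − 524 = 1858 px; content height = 1008 − 125 − 86 = 797 px.
Bottom-left is one-third across and two-thirds down within the content area.
x = 169 + 1 × 1858/3 = 169 + 619.33 ≈ 788
y = 125 + 2 × 797/3 = 125 + 531.33 ≈ 656

(788, 656)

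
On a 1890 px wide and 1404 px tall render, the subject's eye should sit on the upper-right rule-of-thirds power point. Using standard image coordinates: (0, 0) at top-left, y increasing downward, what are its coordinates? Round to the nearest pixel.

x = 1260 px, y = 468 px

The upper-right point sits two-thirds of the way across and one-third of the way down.
x = 2 × 1890/3 ≈ 1260; y = 1 × 1404/3 ≈ 468.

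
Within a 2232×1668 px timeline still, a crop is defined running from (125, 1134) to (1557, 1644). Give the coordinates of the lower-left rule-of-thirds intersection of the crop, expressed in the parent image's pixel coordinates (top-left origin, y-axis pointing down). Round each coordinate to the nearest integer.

(602, 1474)

Crop width = 1557 − 125 = 1432 px; one third is 477.33 px.
Crop height = 1644 − 1134 = 510 px; one third is 170.00 px.
The lower-left point is one-third across and two-thirds down within the crop:
x = 125 + 1 × 477.33 ≈ 602; y = 1134 + 2 × 170.00 ≈ 1474.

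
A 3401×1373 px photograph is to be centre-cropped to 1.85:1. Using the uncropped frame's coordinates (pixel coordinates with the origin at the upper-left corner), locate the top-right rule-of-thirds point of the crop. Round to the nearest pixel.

3401/1373 > 1.85/1, so the 1.85:1 crop keeps the full height 1373 and trims width to 1373 × 1.85/1 = 2540.05 px.
Left offset = (3401 − 2540.05)/2 = 430.47 px; top offset = 0.
Top-right is two-thirds across and one-third down within the crop:
x = 430.47 + 2 × 2540.05/3 ≈ 2124; y = 0.00 + 1 × 1373.00/3 ≈ 458.

x = 2124 px, y = 458 px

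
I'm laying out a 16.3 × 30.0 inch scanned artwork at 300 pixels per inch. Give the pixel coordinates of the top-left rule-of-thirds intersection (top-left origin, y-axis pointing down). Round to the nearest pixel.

x = 1630 px, y = 3000 px

In pixels the canvas is 16.3 × 300 = 4890 wide and 30.0 × 300 = 9000 tall.
The top-left point is one-third across and one-third down:
x = 1 × 4890/3 ≈ 1630; y = 1 × 9000/3 ≈ 3000.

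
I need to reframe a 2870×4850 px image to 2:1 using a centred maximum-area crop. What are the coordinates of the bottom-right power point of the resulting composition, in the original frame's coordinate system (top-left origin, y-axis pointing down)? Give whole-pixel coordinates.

(1913, 2664)

2870/4850 < 2/1, so the 2:1 crop keeps the full width 2870 and trims height to 2870 × 1/2 = 1435.00 px.
Top offset = (4850 − 1435.00)/2 = 1707.50 px; left offset = 0.
Bottom-right is two-thirds across and two-thirds down within the crop:
x = 0.00 + 2 × 2870.00/3 ≈ 1913; y = 1707.50 + 2 × 1435.00/3 ≈ 2664.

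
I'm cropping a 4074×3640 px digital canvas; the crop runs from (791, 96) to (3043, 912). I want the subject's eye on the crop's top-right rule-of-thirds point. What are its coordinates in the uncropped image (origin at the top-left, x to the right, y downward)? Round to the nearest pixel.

Crop width = 3043 − 791 = 2252 px; one third is 750.67 px.
Crop height = 912 − 96 = 816 px; one third is 272.00 px.
The top-right point is two-thirds across and one-third down within the crop:
x = 791 + 2 × 750.67 ≈ 2292; y = 96 + 1 × 272.00 ≈ 368.

(2292, 368)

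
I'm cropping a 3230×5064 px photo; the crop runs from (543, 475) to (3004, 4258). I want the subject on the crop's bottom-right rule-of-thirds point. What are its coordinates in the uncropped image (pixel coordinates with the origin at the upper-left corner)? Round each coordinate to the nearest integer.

Crop width = 3004 − 543 = 2461 px; one third is 820.33 px.
Crop height = 4258 − 475 = 3783 px; one third is 1261.00 px.
The bottom-right point is two-thirds across and two-thirds down within the crop:
x = 543 + 2 × 820.33 ≈ 2184; y = 475 + 2 × 1261.00 ≈ 2997.

x = 2184 px, y = 2997 px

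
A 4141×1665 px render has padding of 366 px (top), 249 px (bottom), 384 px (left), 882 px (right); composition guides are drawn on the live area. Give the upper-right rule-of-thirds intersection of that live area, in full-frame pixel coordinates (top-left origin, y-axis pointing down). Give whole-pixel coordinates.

Content width = 4141 − 384 − 882 = 2875 px; content height = 1665 − 366 − 249 = 1050 px.
Upper-right is two-thirds across and one-third down within the live area.
x = 384 + 2 × 2875/3 = 384 + 1916.67 ≈ 2301
y = 366 + 1 × 1050/3 = 366 + 350.00 ≈ 716

x = 2301 px, y = 716 px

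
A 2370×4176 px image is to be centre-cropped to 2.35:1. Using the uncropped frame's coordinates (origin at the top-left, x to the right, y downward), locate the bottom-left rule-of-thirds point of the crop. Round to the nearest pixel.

x = 790 px, y = 2256 px

2370/4176 < 2.35/1, so the 2.35:1 crop keeps the full width 2370 and trims height to 2370 × 1/2.35 = 1008.51 px.
Top offset = (4176 − 1008.51)/2 = 1583.74 px; left offset = 0.
Bottom-left is one-third across and two-thirds down within the crop:
x = 0.00 + 1 × 2370.00/3 ≈ 790; y = 1583.74 + 2 × 1008.51/3 ≈ 2256.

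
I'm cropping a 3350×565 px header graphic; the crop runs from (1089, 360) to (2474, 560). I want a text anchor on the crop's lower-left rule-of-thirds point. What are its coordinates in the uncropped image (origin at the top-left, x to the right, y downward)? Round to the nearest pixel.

x = 1551 px, y = 493 px

Crop width = 2474 − 1089 = 1385 px; one third is 461.67 px.
Crop height = 560 − 360 = 200 px; one third is 66.67 px.
The lower-left point is one-third across and two-thirds down within the crop:
x = 1089 + 1 × 461.67 ≈ 1551; y = 360 + 2 × 66.67 ≈ 493.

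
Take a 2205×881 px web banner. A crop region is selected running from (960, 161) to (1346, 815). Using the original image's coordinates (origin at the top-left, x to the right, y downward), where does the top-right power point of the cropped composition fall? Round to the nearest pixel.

x = 1217 px, y = 379 px

Crop width = 1346 − 960 = 386 px; one third is 128.67 px.
Crop height = 815 − 161 = 654 px; one third is 218.00 px.
The top-right point is two-thirds across and one-third down within the crop:
x = 960 + 2 × 128.67 ≈ 1217; y = 161 + 1 × 218.00 ≈ 379.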